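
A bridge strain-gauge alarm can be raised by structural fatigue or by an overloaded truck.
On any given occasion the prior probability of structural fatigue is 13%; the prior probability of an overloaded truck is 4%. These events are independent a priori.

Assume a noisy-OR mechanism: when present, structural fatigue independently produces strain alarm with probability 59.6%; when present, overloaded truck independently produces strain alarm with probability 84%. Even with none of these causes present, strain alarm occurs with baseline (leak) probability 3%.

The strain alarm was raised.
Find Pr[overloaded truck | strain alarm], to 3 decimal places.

Under noisy-OR, P(strain alarm | causes) = 1 − (1−0.03)·∏(1−qᵢ) over the active causes.
Sum P(strain alarm|·) weighted by the priors over the 4 (structural fatigue, overloaded truck) configurations:
  P(strain alarm) = 0.03×0.87×0.96 + 0.8448×0.87×0.04 + 0.60812×0.13×0.96 + 0.937299×0.13×0.04
        = 0.025056 + 0.029399 + 0.075893 + 0.004874 = 0.135222
The terms with overloaded truck present sum to 0.034273, so
  P(overloaded truck | strain alarm) = 0.034273 / 0.135222 ≈ 0.253

Pr[overloaded truck | strain alarm] ≈ 0.253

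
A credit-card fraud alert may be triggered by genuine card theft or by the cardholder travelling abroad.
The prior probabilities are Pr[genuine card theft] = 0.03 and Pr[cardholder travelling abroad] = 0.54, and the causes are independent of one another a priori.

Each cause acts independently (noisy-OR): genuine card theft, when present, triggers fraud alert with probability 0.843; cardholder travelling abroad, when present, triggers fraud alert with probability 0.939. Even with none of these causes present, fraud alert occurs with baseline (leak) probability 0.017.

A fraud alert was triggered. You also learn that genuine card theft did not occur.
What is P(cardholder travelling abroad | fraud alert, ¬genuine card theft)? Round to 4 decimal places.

Under noisy-OR, P(fraud alert | causes) = 1 − (1−0.017)·∏(1−qᵢ) over the active causes.
Numerator (weight on configurations with cardholder travelling abroad): 0.940037*0.54 = 0.507620
Normalizer over all consistent configurations: 0.017*0.46 + 0.940037*0.54 = 0.515440
P(cardholder travelling abroad | fraud alert, ¬genuine card theft) = 0.507620/0.515440 ≈ 0.9848

P(cardholder travelling abroad | fraud alert, ¬genuine card theft) ≈ 0.9848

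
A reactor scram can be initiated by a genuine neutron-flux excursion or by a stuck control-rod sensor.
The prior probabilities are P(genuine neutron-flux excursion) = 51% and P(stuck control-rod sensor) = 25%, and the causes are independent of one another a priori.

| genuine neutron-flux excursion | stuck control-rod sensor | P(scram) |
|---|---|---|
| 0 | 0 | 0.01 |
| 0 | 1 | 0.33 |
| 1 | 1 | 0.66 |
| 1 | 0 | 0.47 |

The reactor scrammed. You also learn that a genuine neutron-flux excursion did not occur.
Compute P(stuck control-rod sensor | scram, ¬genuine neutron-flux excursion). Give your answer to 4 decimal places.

P(stuck control-rod sensor | scram, ¬genuine neutron-flux excursion) ≈ 0.9167

For the numerator, keep only stuck control-rod sensor=true terms: 0.33*0.25 = 0.082500
Normalizer over all consistent configurations: 0.01*0.75 + 0.33*0.25 = 0.090000
P(stuck control-rod sensor | scram, ¬genuine neutron-flux excursion) = 0.082500/0.090000 ≈ 0.9167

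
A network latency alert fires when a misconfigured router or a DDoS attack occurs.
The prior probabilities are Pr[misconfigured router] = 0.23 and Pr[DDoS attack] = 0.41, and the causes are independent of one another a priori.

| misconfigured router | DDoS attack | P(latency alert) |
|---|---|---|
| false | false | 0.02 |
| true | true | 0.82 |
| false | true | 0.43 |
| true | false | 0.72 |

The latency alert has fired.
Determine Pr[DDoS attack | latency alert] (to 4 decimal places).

Pr[DDoS attack | latency alert] ≈ 0.6661

P(latency alert) = 0.02·0.77·0.59 + 0.43·0.77·0.41 + 0.72·0.23·0.59 + 0.82·0.23·0.41 = 0.009086 + 0.135751 + 0.097704 + 0.077326 = 0.319867
Restricting to configurations with DDoS attack present: 0.135751 + 0.077326 = 0.213077.
P(DDoS attack | latency alert) = 0.213077 / 0.319867 ≈ 0.6661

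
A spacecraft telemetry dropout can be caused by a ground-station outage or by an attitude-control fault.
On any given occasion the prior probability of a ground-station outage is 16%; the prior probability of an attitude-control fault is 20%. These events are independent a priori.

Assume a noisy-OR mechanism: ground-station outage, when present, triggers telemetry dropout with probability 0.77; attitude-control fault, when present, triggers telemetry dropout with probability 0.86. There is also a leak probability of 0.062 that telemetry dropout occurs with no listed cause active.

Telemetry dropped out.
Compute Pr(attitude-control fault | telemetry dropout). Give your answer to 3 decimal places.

Pr(attitude-control fault | telemetry dropout) ≈ 0.555

Under noisy-OR, P(telemetry dropout | causes) = 1 − (1−0.062)·∏(1−qᵢ) over the active causes.
Sum P(telemetry dropout|·) weighted by the priors over the 4 (ground-station outage, attitude-control fault) configurations:
  P(telemetry dropout) = 0.062*0.84*0.8 + 0.86868*0.84*0.2 + 0.78426*0.16*0.8 + 0.969796*0.16*0.2
        = 0.041664 + 0.145938 + 0.100385 + 0.031033 = 0.319020
Configurations with attitude-control fault contribute 0.176971, so
  P(attitude-control fault | telemetry dropout) = 0.176971 / 0.319020 ≈ 0.555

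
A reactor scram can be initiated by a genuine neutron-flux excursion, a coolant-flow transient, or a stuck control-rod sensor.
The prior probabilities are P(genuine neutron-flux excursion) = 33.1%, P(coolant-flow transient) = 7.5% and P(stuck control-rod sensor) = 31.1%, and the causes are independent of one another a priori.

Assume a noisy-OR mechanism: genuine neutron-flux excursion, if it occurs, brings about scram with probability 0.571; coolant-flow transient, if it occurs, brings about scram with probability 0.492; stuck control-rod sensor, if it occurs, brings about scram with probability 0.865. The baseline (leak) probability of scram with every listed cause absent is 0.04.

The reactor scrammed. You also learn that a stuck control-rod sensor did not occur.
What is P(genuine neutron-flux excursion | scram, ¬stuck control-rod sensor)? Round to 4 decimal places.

Under noisy-OR, P(scram | causes) = 1 − (1−0.04)·∏(1−qᵢ) over the active causes.
By total probability over the 4 (genuine neutron-flux excursion, coolant-flow transient) configurations:
  P(scram | ¬stuck control-rod sensor) = 0.04*0.669*0.925 + 0.51232*0.669*0.075 + 0.58816*0.331*0.925 + 0.790785*0.331*0.075
        = 0.024753 + 0.025706 + 0.180080 + 0.019631 = 0.250170
Configurations with genuine neutron-flux excursion contribute 0.199711, so
  P(genuine neutron-flux excursion | scram, ¬stuck control-rod sensor) = 0.199711 / 0.250170 ≈ 0.7983

P(genuine neutron-flux excursion | scram, ¬stuck control-rod sensor) ≈ 0.7983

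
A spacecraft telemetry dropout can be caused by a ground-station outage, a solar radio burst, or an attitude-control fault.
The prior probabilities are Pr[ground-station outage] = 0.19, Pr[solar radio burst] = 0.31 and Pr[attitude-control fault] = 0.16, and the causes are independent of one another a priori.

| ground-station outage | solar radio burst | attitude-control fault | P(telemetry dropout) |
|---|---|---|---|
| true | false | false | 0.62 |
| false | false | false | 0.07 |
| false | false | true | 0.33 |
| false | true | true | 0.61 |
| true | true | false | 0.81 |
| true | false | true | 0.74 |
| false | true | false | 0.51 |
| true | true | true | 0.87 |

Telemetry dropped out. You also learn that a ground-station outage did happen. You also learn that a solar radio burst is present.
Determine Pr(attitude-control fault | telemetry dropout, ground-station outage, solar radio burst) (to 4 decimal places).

P(telemetry dropout | ground-station outage, solar radio burst) = 0.81·0.84 + 0.87·0.16 = 0.680400 + 0.139200 = 0.819600
Of this, 0.139200 comes from 0.87·0.16 (the attitude-control fault=true cases).
Hence the posterior is 0.139200/0.819600 ≈ 0.1698.

Pr(attitude-control fault | telemetry dropout, ground-station outage, solar radio burst) ≈ 0.1698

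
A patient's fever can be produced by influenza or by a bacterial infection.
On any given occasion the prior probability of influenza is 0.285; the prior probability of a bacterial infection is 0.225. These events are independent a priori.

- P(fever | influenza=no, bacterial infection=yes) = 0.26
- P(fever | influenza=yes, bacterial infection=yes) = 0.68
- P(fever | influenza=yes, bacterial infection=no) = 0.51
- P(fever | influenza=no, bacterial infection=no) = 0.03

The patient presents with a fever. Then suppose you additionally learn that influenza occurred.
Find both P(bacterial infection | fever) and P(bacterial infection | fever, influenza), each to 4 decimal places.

P(fever) = 0.03*0.715*0.775 + 0.26*0.715*0.225 + 0.51*0.285*0.775 + 0.68*0.285*0.225 = 0.016624 + 0.041828 + 0.112646 + 0.043605 = 0.214703
Restricting to configurations with bacterial infection present: 0.041828 + 0.043605 = 0.085433.
Hence the posterior is 0.085433/0.214703 ≈ 0.3979.

Now also conditioning on influenza=true:
P(fever | influenza) = 0.51×0.775 + 0.68×0.225 = 0.395250 + 0.153000 = 0.548250
Of this, 0.153000 comes from 0.68×0.225 (the bacterial infection=true cases).
Hence the posterior is 0.153000/0.548250 ≈ 0.2791.

P(bacterial infection | fever) ≈ 0.3979; P(bacterial infection | fever, influenza) ≈ 0.2791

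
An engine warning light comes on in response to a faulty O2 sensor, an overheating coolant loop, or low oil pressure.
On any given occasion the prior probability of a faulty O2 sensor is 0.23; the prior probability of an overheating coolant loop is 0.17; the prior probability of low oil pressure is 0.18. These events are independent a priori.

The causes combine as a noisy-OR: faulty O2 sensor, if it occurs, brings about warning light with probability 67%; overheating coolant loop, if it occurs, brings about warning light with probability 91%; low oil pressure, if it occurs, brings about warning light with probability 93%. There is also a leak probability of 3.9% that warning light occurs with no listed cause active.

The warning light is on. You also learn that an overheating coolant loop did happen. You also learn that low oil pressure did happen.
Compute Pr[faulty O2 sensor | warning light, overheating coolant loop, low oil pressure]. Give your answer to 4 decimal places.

Under noisy-OR, P(warning light | causes) = 1 − (1−0.039)·∏(1−qᵢ) over the active causes.
P(warning light | overheating coolant loop, low oil pressure) = 0.993946×0.77 + 0.998002×0.23 = 0.765338 + 0.229540 = 0.994878
The faulty O2 sensor-present share is 0.998002×0.23 = 0.229540.
P(faulty O2 sensor | warning light, overheating coolant loop, low oil pressure) = 0.229540 / 0.994878 ≈ 0.2307

Pr[faulty O2 sensor | warning light, overheating coolant loop, low oil pressure] ≈ 0.2307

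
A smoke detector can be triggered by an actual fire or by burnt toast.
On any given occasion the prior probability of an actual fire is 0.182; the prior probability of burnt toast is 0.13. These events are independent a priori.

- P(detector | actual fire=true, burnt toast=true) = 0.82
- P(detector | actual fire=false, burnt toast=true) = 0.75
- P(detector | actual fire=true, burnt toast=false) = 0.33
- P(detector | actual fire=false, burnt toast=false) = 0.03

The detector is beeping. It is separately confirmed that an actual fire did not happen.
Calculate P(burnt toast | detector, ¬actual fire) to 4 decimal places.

P(detector | ¬actual fire) = 0.03×0.87 + 0.75×0.13 = 0.026100 + 0.097500 = 0.123600
The burnt toast-present share is 0.75×0.13 = 0.097500.
So P(burnt toast | detector, ¬actual fire) = 0.097500/0.123600 ≈ 0.7888.

P(burnt toast | detector, ¬actual fire) ≈ 0.7888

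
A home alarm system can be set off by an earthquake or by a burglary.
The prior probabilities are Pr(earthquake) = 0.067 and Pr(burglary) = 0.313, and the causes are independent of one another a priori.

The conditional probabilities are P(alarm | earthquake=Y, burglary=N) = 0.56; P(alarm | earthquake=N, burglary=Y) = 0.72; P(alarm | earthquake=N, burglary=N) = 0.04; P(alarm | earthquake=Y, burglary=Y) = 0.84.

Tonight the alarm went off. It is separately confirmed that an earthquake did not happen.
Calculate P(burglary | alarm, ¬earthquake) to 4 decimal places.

P(burglary | alarm, ¬earthquake) ≈ 0.8913

Enumerate both values of burglary and weight by the priors:
  P(alarm | ¬earthquake) = 0.04×0.687 + 0.72×0.313
        = 0.027480 + 0.225360 = 0.252840
Configurations with burglary contribute 0.225360, so
  P(burglary | alarm, ¬earthquake) = 0.225360 / 0.252840 ≈ 0.8913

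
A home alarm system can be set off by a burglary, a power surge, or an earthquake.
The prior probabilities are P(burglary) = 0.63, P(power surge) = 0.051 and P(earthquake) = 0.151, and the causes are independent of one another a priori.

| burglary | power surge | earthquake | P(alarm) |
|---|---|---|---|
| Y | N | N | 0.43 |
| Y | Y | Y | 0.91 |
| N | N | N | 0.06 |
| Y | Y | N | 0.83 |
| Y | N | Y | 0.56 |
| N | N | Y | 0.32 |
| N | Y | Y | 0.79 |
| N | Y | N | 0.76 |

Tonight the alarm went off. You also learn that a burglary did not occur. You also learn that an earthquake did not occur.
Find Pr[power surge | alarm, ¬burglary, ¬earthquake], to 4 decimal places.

Numerator (weight on configurations with power surge): 0.76·0.051 = 0.038760
Denominator P(alarm | ¬burglary, ¬earthquake): 0.06·0.949 + 0.76·0.051 = 0.095700
P(power surge | alarm, ¬burglary, ¬earthquake) = 0.038760/0.095700 ≈ 0.4050

Pr[power surge | alarm, ¬burglary, ¬earthquake] ≈ 0.4050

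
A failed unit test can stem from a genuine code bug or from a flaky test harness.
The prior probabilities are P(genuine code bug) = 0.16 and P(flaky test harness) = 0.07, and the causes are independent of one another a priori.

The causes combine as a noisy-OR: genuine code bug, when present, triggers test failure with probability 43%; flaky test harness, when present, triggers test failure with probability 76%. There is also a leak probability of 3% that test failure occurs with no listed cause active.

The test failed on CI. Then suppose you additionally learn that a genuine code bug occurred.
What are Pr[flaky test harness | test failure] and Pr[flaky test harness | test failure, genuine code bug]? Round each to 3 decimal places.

Pr[flaky test harness | test failure] ≈ 0.379; Pr[flaky test harness | test failure, genuine code bug] ≈ 0.127

Under noisy-OR, P(test failure | causes) = 1 − (1−0.03)·∏(1−qᵢ) over the active causes.
Numerator (weight on configurations with flaky test harness): 0.045111 + 0.009714 = 0.054825
Normalizer over all consistent configurations: 0.03·0.84·0.93 + 0.7672·0.84·0.07 + 0.4471·0.16·0.93 + 0.867304·0.16·0.07 = 0.144789
Posterior = 0.054825 / 0.144789 ≈ 0.379

With the extra evidence:
Enumerate both values of flaky test harness and weight by the priors:
  P(test failure | genuine code bug) = 0.4471×0.93 + 0.867304×0.07
        = 0.415803 + 0.060711 = 0.476514
Configurations with flaky test harness contribute 0.060711, so
  P(flaky test harness | test failure, genuine code bug) = 0.060711 / 0.476514 ≈ 0.127
The drop from 0.379 to 0.127 is the explaining-away (discounting) effect.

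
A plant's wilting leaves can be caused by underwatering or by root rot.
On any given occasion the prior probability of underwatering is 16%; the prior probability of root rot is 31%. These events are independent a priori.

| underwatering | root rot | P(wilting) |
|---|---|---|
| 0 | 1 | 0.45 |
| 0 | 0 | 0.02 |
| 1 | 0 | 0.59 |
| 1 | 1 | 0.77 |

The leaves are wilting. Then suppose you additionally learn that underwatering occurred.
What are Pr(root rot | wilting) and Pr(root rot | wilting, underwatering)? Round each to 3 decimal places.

P(wilting) = 0.02*0.84*0.69 + 0.45*0.84*0.31 + 0.59*0.16*0.69 + 0.77*0.16*0.31 = 0.011592 + 0.117180 + 0.065136 + 0.038192 = 0.232100
Restricting to configurations with root rot present: 0.117180 + 0.038192 = 0.155372.
So P(root rot | wilting) = 0.155372/0.232100 ≈ 0.669.

With the extra evidence:
Enumerate both values of root rot and weight by the priors:
  P(wilting | underwatering) = 0.59·0.69 + 0.77·0.31
        = 0.407100 + 0.238700 = 0.645800
Configurations with root rot contribute 0.238700, so
  P(root rot | wilting, underwatering) = 0.238700 / 0.645800 ≈ 0.370

Pr(root rot | wilting) ≈ 0.669; Pr(root rot | wilting, underwatering) ≈ 0.370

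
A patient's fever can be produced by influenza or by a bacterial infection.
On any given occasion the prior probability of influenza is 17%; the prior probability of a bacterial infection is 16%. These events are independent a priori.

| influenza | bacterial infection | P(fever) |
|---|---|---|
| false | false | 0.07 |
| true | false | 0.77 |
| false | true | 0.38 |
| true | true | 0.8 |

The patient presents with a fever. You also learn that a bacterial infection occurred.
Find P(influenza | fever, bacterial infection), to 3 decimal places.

P(fever | bacterial infection) = 0.38·0.83 + 0.8·0.17 = 0.315400 + 0.136000 = 0.451400
The influenza-present share is 0.8·0.17 = 0.136000.
Hence the posterior is 0.136000/0.451400 ≈ 0.301.

P(influenza | fever, bacterial infection) ≈ 0.301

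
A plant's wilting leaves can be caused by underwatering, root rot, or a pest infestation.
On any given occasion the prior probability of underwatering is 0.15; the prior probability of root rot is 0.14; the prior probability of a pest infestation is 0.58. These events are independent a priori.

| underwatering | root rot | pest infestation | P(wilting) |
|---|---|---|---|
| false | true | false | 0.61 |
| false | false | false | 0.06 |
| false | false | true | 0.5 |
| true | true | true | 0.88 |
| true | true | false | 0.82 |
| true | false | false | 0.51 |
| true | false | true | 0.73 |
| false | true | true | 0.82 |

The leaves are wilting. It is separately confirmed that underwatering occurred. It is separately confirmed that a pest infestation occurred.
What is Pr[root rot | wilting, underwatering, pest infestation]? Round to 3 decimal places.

Pr[root rot | wilting, underwatering, pest infestation] ≈ 0.164

For the numerator, keep only root rot=true terms: 0.88×0.14 = 0.123200
The normalizing constant is 0.73×0.86 + 0.88×0.14 = 0.751000
P(root rot | wilting, underwatering, pest infestation) = 0.123200/0.751000 ≈ 0.164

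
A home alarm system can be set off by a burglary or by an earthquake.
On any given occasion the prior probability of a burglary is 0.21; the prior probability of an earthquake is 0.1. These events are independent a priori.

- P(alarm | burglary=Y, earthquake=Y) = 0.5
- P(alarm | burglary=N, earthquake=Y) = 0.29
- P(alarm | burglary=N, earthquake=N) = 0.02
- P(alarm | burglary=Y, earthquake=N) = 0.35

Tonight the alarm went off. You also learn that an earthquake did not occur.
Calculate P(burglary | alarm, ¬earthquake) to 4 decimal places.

P(alarm | ¬earthquake) = 0.02×0.79 + 0.35×0.21 = 0.015800 + 0.073500 = 0.089300
Of this, 0.073500 comes from 0.35×0.21 (the burglary=true cases).
P(burglary | alarm, ¬earthquake) = 0.073500 / 0.089300 ≈ 0.8231

P(burglary | alarm, ¬earthquake) ≈ 0.8231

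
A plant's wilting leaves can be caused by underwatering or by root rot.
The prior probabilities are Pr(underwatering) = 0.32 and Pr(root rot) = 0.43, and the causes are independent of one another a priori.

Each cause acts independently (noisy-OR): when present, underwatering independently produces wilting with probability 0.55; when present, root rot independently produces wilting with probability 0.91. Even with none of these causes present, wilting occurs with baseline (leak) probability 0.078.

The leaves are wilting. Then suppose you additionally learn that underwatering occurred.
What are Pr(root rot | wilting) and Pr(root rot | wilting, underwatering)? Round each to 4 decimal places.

Pr(root rot | wilting) ≈ 0.7452; Pr(root rot | wilting, underwatering) ≈ 0.5538

Under noisy-OR, P(wilting | causes) = 1 − (1−0.078)·∏(1−qᵢ) over the active causes.
P(wilting) = 0.078*0.68*0.57 + 0.91702*0.68*0.43 + 0.5851*0.32*0.57 + 0.962659*0.32*0.43 = 0.030233 + 0.268137 + 0.106722 + 0.132462 = 0.537554
Restricting to configurations with root rot present: 0.268137 + 0.132462 = 0.400599.
So P(root rot | wilting) = 0.400599/0.537554 ≈ 0.7452.

Now condition on the additional information:
P(wilting | underwatering) = 0.5851*0.57 + 0.962659*0.43 = 0.333507 + 0.413943 = 0.747450
Of this, 0.413943 comes from 0.962659*0.43 (the root rot=true cases).
P(root rot | wilting, underwatering) = 0.413943 / 0.747450 ≈ 0.5538
The drop from 0.7452 to 0.5538 is the explaining-away (discounting) effect.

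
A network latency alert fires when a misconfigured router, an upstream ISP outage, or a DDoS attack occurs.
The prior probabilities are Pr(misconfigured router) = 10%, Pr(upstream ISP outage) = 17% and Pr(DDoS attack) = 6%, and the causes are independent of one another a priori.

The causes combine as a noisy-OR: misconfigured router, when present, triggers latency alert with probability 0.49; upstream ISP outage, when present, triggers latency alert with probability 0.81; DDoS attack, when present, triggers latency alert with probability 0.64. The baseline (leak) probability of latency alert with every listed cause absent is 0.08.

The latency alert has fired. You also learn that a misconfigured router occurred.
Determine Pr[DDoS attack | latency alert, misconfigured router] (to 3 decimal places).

Under noisy-OR, P(latency alert | causes) = 1 − (1−0.08)·∏(1−qᵢ) over the active causes.
P(latency alert | misconfigured router) = 0.5308×0.83×0.94 + 0.831088×0.83×0.06 + 0.910852×0.17×0.94 + 0.967907×0.17×0.06 = 0.414130 + 0.041388 + 0.145554 + 0.009873 = 0.610945
The DDoS attack-present share is 0.041388 + 0.009873 = 0.051261.
So P(DDoS attack | latency alert, misconfigured router) = 0.051261/0.610945 ≈ 0.084.

Pr[DDoS attack | latency alert, misconfigured router] ≈ 0.084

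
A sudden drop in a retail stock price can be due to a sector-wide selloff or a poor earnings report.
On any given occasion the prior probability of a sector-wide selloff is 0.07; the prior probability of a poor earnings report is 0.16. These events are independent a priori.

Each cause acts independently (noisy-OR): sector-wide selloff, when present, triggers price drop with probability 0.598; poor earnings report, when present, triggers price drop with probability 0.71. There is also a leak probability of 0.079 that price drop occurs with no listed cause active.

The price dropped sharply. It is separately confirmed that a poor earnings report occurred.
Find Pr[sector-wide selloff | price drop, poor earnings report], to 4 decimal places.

Pr[sector-wide selloff | price drop, poor earnings report] ≈ 0.0840

Under noisy-OR, P(price drop | causes) = 1 − (1−0.079)·∏(1−qᵢ) over the active causes.
For the numerator, keep only sector-wide selloff=true terms: 0.89263*0.07 = 0.062484
The normalizing constant is 0.73291*0.93 + 0.89263*0.07 = 0.744090
Posterior = 0.062484 / 0.744090 ≈ 0.0840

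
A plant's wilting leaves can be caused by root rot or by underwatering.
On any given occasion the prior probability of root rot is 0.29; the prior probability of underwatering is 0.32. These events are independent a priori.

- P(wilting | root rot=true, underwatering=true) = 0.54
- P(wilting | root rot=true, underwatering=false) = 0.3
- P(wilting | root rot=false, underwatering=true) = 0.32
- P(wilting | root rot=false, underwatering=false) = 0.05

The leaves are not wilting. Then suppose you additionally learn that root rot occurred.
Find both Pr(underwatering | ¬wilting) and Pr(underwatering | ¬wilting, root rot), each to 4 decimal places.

Pr(underwatering | ¬wilting) ≈ 0.2484; Pr(underwatering | ¬wilting, root rot) ≈ 0.2362

P(¬wilting) = 0.95·0.71·0.68 + 0.68·0.71·0.32 + 0.7·0.29·0.68 + 0.46·0.29·0.32 = 0.458660 + 0.154496 + 0.138040 + 0.042688 = 0.793884
Restricting to configurations with underwatering present: 0.154496 + 0.042688 = 0.197184.
P(underwatering | ¬wilting) = 0.197184 / 0.793884 ≈ 0.2484

With the extra evidence:
Weight on underwatering=true, given the evidence: 0.46×0.32 = 0.147200
Normalizer over all consistent configurations: 0.7×0.68 + 0.46×0.32 = 0.623200
Posterior = 0.147200 / 0.623200 ≈ 0.2362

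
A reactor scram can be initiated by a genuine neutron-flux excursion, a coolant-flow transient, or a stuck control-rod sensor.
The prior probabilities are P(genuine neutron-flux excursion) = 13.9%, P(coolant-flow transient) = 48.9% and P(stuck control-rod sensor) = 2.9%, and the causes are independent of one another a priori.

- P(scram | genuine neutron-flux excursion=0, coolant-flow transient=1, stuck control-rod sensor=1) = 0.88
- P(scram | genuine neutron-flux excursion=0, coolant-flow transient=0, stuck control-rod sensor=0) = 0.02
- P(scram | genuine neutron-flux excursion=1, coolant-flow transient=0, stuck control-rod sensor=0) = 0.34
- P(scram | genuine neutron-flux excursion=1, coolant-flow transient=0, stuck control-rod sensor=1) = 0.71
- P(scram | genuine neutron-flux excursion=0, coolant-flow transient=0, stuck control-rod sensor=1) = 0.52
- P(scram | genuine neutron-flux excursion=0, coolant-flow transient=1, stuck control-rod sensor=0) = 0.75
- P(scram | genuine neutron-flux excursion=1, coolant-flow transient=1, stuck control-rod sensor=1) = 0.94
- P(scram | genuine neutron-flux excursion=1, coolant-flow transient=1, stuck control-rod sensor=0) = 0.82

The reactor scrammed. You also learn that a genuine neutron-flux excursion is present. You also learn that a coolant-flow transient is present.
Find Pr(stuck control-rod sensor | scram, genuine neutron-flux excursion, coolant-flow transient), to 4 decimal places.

P(scram | genuine neutron-flux excursion, coolant-flow transient) = 0.82·0.971 + 0.94·0.029 = 0.796220 + 0.027260 = 0.823480
Of this, 0.027260 comes from 0.94·0.029 (the stuck control-rod sensor=true cases).
So P(stuck control-rod sensor | scram, genuine neutron-flux excursion, coolant-flow transient) = 0.027260/0.823480 ≈ 0.0331.

Pr(stuck control-rod sensor | scram, genuine neutron-flux excursion, coolant-flow transient) ≈ 0.0331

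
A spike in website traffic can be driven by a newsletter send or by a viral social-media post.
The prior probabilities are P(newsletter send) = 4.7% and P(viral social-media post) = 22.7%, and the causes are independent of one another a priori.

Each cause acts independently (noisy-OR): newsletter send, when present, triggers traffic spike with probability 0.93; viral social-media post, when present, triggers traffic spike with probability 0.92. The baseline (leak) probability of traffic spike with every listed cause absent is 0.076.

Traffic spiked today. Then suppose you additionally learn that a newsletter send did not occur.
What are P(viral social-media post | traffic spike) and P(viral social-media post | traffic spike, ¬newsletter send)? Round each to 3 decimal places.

P(viral social-media post | traffic spike) ≈ 0.701; P(viral social-media post | traffic spike, ¬newsletter send) ≈ 0.782

Under noisy-OR, P(traffic spike | causes) = 1 − (1−0.076)·∏(1−qᵢ) over the active causes.
Enumerate the 4 (newsletter send, viral social-media post) configurations and weight by the priors:
  P(traffic spike) = 0.076*0.953*0.773 + 0.92608*0.953*0.227 + 0.93532*0.047*0.773 + 0.994826*0.047*0.227
        = 0.055987 + 0.200340 + 0.033981 + 0.010614 = 0.300922
The terms with viral social-media post present sum to 0.210954, so
  P(viral social-media post | traffic spike) = 0.210954 / 0.300922 ≈ 0.701

Now also conditioning on newsletter send≠true:
Sum P(traffic spike|·) weighted by the priors over both values of viral social-media post:
  P(traffic spike | ¬newsletter send) = 0.076·0.773 + 0.92608·0.227
        = 0.058748 + 0.210220 = 0.268968
Keeping only the viral social-media post-present terms gives 0.210220, so
  P(viral social-media post | traffic spike, ¬newsletter send) = 0.210220 / 0.268968 ≈ 0.782
With newsletter send excluded, viral social-media post must carry more of the explanatory weight for the traffic spike.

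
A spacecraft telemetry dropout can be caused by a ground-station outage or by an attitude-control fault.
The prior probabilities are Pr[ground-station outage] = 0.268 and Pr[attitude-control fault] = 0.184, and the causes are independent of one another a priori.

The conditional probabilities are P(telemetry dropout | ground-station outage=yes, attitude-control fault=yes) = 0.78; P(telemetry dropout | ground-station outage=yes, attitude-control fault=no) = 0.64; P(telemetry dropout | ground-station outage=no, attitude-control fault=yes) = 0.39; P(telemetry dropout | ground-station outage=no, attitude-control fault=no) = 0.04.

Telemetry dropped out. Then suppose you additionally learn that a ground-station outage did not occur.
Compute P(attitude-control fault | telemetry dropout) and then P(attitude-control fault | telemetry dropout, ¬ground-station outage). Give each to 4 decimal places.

Enumerate the 4 (ground-station outage, attitude-control fault) configurations and weight by the priors:
  P(telemetry dropout) = 0.04·0.732·0.816 + 0.39·0.732·0.184 + 0.64·0.268·0.816 + 0.78·0.268·0.184
        = 0.023892 + 0.052528 + 0.139960 + 0.038463 = 0.254843
Configurations with attitude-control fault contribute 0.090991, so
  P(attitude-control fault | telemetry dropout) = 0.090991 / 0.254843 ≈ 0.3570

Now also conditioning on ground-station outage≠true:
By total probability over both values of attitude-control fault:
  P(telemetry dropout | ¬ground-station outage) = 0.04·0.816 + 0.39·0.184
        = 0.032640 + 0.071760 = 0.104400
Keeping only the attitude-control fault-present terms gives 0.071760, so
  P(attitude-control fault | telemetry dropout, ¬ground-station outage) = 0.071760 / 0.104400 ≈ 0.6874
Ruling out ground-station outage raises the posterior on attitude-control fault — the flip side of explaining away.

P(attitude-control fault | telemetry dropout) ≈ 0.3570; P(attitude-control fault | telemetry dropout, ¬ground-station outage) ≈ 0.6874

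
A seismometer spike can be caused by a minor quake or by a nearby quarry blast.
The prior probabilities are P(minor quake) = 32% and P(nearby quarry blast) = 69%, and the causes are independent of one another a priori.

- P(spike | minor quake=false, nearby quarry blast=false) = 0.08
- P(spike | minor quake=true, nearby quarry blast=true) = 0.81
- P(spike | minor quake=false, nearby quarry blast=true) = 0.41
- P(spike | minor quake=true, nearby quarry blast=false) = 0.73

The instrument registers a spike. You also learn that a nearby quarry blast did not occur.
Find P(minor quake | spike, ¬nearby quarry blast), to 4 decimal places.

P(minor quake | spike, ¬nearby quarry blast) ≈ 0.8111

Sum P(spike|·) weighted by the priors over both values of minor quake:
  P(spike | ¬nearby quarry blast) = 0.08*0.68 + 0.73*0.32
        = 0.054400 + 0.233600 = 0.288000
Keeping only the minor quake-present terms gives 0.233600, so
  P(minor quake | spike, ¬nearby quarry blast) = 0.233600 / 0.288000 ≈ 0.8111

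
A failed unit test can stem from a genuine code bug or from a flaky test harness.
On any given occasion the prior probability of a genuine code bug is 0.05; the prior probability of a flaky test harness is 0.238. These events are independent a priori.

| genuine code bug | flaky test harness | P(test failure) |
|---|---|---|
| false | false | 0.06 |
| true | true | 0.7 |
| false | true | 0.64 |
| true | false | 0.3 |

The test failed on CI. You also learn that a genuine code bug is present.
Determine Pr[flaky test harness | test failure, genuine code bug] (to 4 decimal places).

Pr[flaky test harness | test failure, genuine code bug] ≈ 0.4216

P(test failure | genuine code bug) = 0.3×0.762 + 0.7×0.238 = 0.228600 + 0.166600 = 0.395200
The flaky test harness-present share is 0.7×0.238 = 0.166600.
Hence the posterior is 0.166600/0.395200 ≈ 0.4216.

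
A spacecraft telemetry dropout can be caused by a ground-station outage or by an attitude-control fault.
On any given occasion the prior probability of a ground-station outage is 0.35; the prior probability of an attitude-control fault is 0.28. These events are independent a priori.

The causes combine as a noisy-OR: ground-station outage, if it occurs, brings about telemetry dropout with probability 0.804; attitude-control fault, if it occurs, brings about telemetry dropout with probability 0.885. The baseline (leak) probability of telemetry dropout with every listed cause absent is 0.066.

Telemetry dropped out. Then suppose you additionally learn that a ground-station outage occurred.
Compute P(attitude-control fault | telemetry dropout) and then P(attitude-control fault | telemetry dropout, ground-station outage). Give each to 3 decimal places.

Under noisy-OR, P(telemetry dropout | causes) = 1 − (1−0.066)·∏(1−qᵢ) over the active causes.
For the numerator, keep only attitude-control fault=true terms: 0.162451 + 0.095937 = 0.258388
Denominator P(telemetry dropout): 0.066·0.65·0.72 + 0.89259·0.65·0.28 + 0.816936·0.35·0.72 + 0.978948·0.35·0.28 = 0.495144
P(attitude-control fault | telemetry dropout) = 0.258388/0.495144 ≈ 0.522

Now condition on the additional information:
Sum P(telemetry dropout|·) weighted by the priors over both values of attitude-control fault:
  P(telemetry dropout | ground-station outage) = 0.816936*0.72 + 0.978948*0.28
        = 0.588194 + 0.274105 = 0.862299
Keeping only the attitude-control fault-present terms gives 0.274105, so
  P(attitude-control fault | telemetry dropout, ground-station outage) = 0.274105 / 0.862299 ≈ 0.318
— ground-station outage explains away the evidence for attitude-control fault.

P(attitude-control fault | telemetry dropout) ≈ 0.522; P(attitude-control fault | telemetry dropout, ground-station outage) ≈ 0.318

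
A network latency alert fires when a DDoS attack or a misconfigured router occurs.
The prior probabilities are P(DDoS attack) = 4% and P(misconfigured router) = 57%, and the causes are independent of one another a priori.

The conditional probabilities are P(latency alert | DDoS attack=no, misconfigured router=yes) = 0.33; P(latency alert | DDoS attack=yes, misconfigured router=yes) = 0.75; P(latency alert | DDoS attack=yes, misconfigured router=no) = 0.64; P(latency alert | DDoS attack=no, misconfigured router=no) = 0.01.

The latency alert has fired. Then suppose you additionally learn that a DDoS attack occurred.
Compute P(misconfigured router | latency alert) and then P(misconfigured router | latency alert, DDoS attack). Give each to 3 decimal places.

P(misconfigured router | latency alert) ≈ 0.929; P(misconfigured router | latency alert, DDoS attack) ≈ 0.608

P(latency alert) = 0.01·0.96·0.43 + 0.33·0.96·0.57 + 0.64·0.04·0.43 + 0.75·0.04·0.57 = 0.004128 + 0.180576 + 0.011008 + 0.017100 = 0.212812
Of this, 0.197676 comes from 0.180576 + 0.017100 (the misconfigured router=true cases).
So P(misconfigured router | latency alert) = 0.197676/0.212812 ≈ 0.929.

Now also conditioning on DDoS attack=true:
For the numerator, keep only misconfigured router=true terms: 0.75·0.57 = 0.427500
Normalizer over all consistent configurations: 0.64·0.43 + 0.75·0.57 = 0.702700
Posterior = 0.427500 / 0.702700 ≈ 0.608
This is intercausal reasoning (explaining away): once DDoS attack accounts for the latency alert, misconfigured router becomes less likely.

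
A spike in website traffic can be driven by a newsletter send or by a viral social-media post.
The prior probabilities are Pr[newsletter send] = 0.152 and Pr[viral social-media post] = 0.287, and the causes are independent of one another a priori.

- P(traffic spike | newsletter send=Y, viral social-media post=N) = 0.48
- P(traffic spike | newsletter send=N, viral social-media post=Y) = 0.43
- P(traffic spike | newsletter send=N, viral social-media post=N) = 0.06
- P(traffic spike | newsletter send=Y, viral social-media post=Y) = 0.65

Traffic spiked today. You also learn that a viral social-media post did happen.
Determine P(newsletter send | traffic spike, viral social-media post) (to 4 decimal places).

Numerator (weight on configurations with newsletter send): 0.65·0.152 = 0.098800
Denominator P(traffic spike | viral social-media post): 0.43·0.848 + 0.65·0.152 = 0.463440
Posterior = 0.098800 / 0.463440 ≈ 0.2132

P(newsletter send | traffic spike, viral social-media post) ≈ 0.2132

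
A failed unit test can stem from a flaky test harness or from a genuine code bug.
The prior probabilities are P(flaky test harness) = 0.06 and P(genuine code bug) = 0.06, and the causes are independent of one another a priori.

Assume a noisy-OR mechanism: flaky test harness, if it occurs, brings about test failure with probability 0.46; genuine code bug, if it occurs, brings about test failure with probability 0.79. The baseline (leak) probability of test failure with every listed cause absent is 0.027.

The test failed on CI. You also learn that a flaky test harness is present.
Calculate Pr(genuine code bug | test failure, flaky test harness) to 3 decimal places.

Pr(genuine code bug | test failure, flaky test harness) ≈ 0.107

Under noisy-OR, P(test failure | causes) = 1 − (1−0.027)·∏(1−qᵢ) over the active causes.
P(test failure | flaky test harness) = 0.47458·0.94 + 0.889662·0.06 = 0.446105 + 0.053380 = 0.499485
Of this, 0.053380 comes from 0.889662·0.06 (the genuine code bug=true cases).
P(genuine code bug | test failure, flaky test harness) = 0.053380 / 0.499485 ≈ 0.107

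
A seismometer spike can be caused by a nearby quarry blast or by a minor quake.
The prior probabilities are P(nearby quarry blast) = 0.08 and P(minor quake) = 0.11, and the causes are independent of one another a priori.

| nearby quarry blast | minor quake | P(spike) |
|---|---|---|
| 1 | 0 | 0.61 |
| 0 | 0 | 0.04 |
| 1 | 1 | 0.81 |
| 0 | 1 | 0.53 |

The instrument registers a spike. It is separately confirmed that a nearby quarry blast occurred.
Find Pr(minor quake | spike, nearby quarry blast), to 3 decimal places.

Numerator (weight on configurations with minor quake): 0.81×0.11 = 0.089100
The normalizing constant is 0.61×0.89 + 0.81×0.11 = 0.632000
P(minor quake | spike, nearby quarry blast) = 0.089100/0.632000 ≈ 0.141

Pr(minor quake | spike, nearby quarry blast) ≈ 0.141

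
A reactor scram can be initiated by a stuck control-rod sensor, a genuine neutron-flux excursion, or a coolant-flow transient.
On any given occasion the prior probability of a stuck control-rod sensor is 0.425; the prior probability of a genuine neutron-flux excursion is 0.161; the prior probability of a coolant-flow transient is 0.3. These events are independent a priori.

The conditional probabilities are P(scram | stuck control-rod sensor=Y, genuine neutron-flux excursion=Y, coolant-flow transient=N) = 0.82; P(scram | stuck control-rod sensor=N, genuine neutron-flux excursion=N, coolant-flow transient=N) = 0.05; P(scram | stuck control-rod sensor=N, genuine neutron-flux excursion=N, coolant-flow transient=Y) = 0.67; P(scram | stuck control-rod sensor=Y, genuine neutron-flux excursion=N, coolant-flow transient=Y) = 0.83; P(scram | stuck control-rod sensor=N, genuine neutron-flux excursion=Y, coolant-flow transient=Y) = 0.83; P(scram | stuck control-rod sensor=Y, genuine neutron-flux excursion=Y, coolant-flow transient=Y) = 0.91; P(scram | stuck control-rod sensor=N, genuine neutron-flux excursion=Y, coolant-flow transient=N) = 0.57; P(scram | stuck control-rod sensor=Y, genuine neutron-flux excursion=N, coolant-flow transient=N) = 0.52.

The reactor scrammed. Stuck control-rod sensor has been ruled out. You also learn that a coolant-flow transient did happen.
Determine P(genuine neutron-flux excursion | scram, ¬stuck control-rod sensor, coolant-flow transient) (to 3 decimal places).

P(genuine neutron-flux excursion | scram, ¬stuck control-rod sensor, coolant-flow transient) ≈ 0.192

Enumerate both values of genuine neutron-flux excursion and weight by the priors:
  P(scram | ¬stuck control-rod sensor, coolant-flow transient) = 0.67*0.839 + 0.83*0.161
        = 0.562130 + 0.133630 = 0.695760
The terms with genuine neutron-flux excursion present sum to 0.133630, so
  P(genuine neutron-flux excursion | scram, ¬stuck control-rod sensor, coolant-flow transient) = 0.133630 / 0.695760 ≈ 0.192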